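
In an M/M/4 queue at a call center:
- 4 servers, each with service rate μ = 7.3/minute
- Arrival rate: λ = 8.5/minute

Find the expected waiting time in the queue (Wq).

Traffic intensity: ρ = λ/(cμ) = 8.5/(4×7.3) = 0.2911
Since ρ = 0.2911 < 1, system is stable.
Offered load a = λ/μ = cρ = 8.5/7.3 = 1.1644
P₀ = [ Σₙ₌₀^3 aⁿ/n! + a^4/(4!(1-ρ)) ]⁻¹
Σ = a^0/0! + a^1/1! + a^2/2! + a^3/3! = 1.0000 + 1.1644 + 0.6779 + 0.2631 = 3.1054
a^4/(4!(1-ρ)) = 1.8382/(24 × 0.7089) = 0.1080
P₀ = 1/(3.1054 + 0.1080) = 0.3112
Lq = P₀·a^4·ρ / (4!(1-ρ)²) = 0.3112 × 1.8382 × 0.2911 / (24 × 0.5025) = 0.01381
Wq = Lq/λ = 0.013806/8.5 = 0.001624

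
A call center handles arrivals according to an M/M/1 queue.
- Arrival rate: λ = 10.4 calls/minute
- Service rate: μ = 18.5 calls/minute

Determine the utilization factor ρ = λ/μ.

Server utilization: ρ = λ/μ
ρ = 10.4/18.5 = 0.5622
The server is busy 56.22% of the time.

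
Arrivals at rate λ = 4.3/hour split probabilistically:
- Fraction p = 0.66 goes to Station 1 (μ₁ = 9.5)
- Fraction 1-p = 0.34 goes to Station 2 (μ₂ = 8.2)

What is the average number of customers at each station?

Effective rates: λ₁ = 4.3×0.66 = 2.838, λ₂ = 4.3×0.34 = 1.462
Station 1: ρ₁ = 2.838/9.5 = 0.29874, L₁ = ρ₁/(1-ρ₁) = 0.29874/(1-0.29874) = 0.4260
Station 2: ρ₂ = 1.462/8.2 = 0.1783, L₂ = ρ₂/(1-ρ₂) = 0.1783/(1-0.1783) = 0.2170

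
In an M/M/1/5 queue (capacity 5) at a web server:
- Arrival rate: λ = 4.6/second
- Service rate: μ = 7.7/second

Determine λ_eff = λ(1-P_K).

ρ = λ/μ = 4.6/7.7 = 0.5974
P₀ = (1-ρ)/(1-ρ^(K+1)) = (1-0.5974)/(1-0.5974^6) = 0.4026/0.9545 = 0.4218
P_K = P₀×ρ^K = 0.4218 × 0.5974^5 = 0.4218 × 0.07609 = 0.03209
λ_eff = λ(1-P_K) = 4.6 × (1 - 0.03209) = 4.6 × 0.96791 = 4.4524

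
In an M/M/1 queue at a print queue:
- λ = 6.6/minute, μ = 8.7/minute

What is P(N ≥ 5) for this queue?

ρ = λ/μ = 6.6/8.7 = 0.75862
P(N ≥ n) = ρⁿ
P(N ≥ 5) = 0.75862^5
P(N ≥ 5) = 0.2513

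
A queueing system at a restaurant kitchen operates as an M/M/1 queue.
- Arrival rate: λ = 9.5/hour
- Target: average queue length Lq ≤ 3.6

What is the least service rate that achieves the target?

For M/M/1: Lq = λ²/(μ(μ-λ))
Need Lq ≤ 3.6, i.e. μ(μ-λ) ≥ λ²/3.6
μ² - 9.5μ - 90.25/3.6 ≥ 0  →  μ² - 9.5μ - 25.06944 ≥ 0
Quadratic formula (positive root): μ = [λ + √(λ² + 4×25.06944)]/2
Discriminant: 90.25 + 4×25.06944 = 190.5278, √190.5278 = 13.8032
μ ≥ (9.5 + 13.8032)/2 = 11.6516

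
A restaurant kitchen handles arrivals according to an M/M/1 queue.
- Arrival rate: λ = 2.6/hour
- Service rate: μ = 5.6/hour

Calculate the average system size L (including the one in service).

ρ = λ/μ = 2.6/5.6 = 0.4643
For M/M/1: L = λ/(μ-λ)
L = 2.6/(5.6-2.6) = 2.6/3.00
L = 0.8667 orders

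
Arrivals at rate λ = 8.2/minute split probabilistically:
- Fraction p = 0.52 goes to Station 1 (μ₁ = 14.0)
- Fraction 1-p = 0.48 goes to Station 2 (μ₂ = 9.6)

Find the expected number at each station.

Effective rates: λ₁ = 8.2×0.52 = 4.264, λ₂ = 8.2×0.48 = 3.936
Station 1: ρ₁ = 4.264/14.0 = 0.3046, L₁ = ρ₁/(1-ρ₁) = 0.3046/(1-0.3046) = 0.4380
Station 2: ρ₂ = 3.936/9.6 = 0.4100, L₂ = ρ₂/(1-ρ₂) = 0.4100/(1-0.4100) = 0.6949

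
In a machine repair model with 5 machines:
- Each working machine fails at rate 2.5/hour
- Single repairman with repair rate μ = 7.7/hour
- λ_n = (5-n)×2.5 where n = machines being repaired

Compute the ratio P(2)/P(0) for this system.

P(2)/P(0) = ∏_{i=0}^{2-1} λ_i/μ_{i+1}
= (5-0)×2.5/7.7 × (5-1)×2.5/7.7
= 2.1083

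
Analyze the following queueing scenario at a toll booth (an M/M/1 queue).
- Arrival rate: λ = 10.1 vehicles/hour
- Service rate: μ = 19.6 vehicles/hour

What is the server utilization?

Server utilization: ρ = λ/μ
ρ = 10.1/19.6 = 0.5153
The server is busy 51.53% of the time.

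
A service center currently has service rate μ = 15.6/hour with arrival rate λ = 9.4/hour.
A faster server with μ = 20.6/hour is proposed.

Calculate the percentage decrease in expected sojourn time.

System 1: ρ₁ = 9.4/15.6 = 0.6026, W₁ = 1/(15.6-9.4) = 0.1613
System 2: ρ₂ = 9.4/20.6 = 0.4563, W₂ = 1/(20.6-9.4) = 0.08929
Improvement: (W₁-W₂)/W₁ = (0.1613-0.08929)/0.1613 = 44.64%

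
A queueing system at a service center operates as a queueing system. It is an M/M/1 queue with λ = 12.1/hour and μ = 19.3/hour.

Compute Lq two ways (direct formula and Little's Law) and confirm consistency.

Method 1 (direct): Lq = λ²/(μ(μ-λ)) = 146.41/(19.3 × 7.20) = 1.0536

Method 2 (Little's Law):
W = 1/(μ-λ) = 1/7.20 = 0.1388889
Wq = W - 1/μ = 0.1388889 - 0.05181347 = 0.087075
Lq = λWq = 12.1 × 0.087075 = 1.0536 ✔ (matches Method 1)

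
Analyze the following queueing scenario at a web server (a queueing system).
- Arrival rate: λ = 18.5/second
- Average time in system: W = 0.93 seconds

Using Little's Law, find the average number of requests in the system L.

Little's Law: L = λW
L = 18.5 × 0.93 = 17.2050 requests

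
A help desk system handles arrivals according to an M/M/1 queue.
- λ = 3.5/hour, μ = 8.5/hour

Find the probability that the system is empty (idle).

ρ = λ/μ = 3.5/8.5 = 0.4118
P(0) = 1 - ρ = 1 - 0.4118 = 0.5882
The server is idle 58.82% of the time.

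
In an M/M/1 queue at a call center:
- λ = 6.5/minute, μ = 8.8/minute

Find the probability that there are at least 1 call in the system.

ρ = λ/μ = 6.5/8.8 = 0.7386
P(N ≥ n) = ρⁿ
P(N ≥ 1) = 0.7386^1
P(N ≥ 1) = 0.7386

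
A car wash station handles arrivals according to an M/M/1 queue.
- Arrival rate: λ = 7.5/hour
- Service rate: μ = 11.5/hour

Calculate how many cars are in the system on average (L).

ρ = λ/μ = 7.5/11.5 = 0.6522
For M/M/1: L = λ/(μ-λ)
L = 7.5/(11.5-7.5) = 7.5/4.00
L = 1.8750 cars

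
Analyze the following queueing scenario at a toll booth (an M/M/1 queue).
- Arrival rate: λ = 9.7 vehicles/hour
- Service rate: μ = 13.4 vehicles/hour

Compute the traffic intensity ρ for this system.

Server utilization: ρ = λ/μ
ρ = 9.7/13.4 = 0.7239
The server is busy 72.39% of the time.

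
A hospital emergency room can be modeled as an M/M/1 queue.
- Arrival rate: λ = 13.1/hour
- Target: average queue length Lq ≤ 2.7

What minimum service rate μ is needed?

For M/M/1: Lq = λ²/(μ(μ-λ))
Need Lq ≤ 2.7, i.e. μ(μ-λ) ≥ λ²/2.7
μ² - 13.1μ - 171.61/2.7 ≥ 0  →  μ² - 13.1μ - 63.55926 ≥ 0
Quadratic formula (positive root): μ = [λ + √(λ² + 4×63.55926)]/2
Discriminant: 171.61 + 4×63.55926 = 425.8470, √425.8470 = 20.63606
μ ≥ (13.1 + 20.63606)/2 = 16.8680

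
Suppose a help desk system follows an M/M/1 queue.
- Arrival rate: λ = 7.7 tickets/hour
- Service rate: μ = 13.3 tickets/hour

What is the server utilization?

Server utilization: ρ = λ/μ
ρ = 7.7/13.3 = 0.5789
The server is busy 57.89% of the time.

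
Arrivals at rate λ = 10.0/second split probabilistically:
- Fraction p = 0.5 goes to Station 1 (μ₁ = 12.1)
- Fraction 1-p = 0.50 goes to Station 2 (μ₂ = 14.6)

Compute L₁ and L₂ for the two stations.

Effective rates: λ₁ = 10.0×0.5 = 5, λ₂ = 10.0×0.50 = 5
Station 1: ρ₁ = 5/12.1 = 0.4132, L₁ = ρ₁/(1-ρ₁) = 0.4132/(1-0.4132) = 0.7042
Station 2: ρ₂ = 5/14.6 = 0.34247, L₂ = ρ₂/(1-ρ₂) = 0.34247/(1-0.34247) = 0.5208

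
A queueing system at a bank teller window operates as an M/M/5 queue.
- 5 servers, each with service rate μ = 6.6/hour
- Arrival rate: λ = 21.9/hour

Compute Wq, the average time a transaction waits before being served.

Traffic intensity: ρ = λ/(cμ) = 21.9/(5×6.6) = 0.6636
Since ρ = 0.6636 < 1, system is stable.
Offered load a = λ/μ = cρ = 21.9/6.6 = 3.3182
P₀ = [ Σₙ₌₀^4 aⁿ/n! + a^5/(5!(1-ρ)) ]⁻¹
Σ = a^0/0! + a^1/1! + a^2/2! + a^3/3! + a^4/4! = 1.0000 + 3.3182 + 5.5052 + 6.0890 + 5.0511 = 20.9635
a^5/(5!(1-ρ)) = 402.2545/(120 × 0.336364) = 9.9658
P₀ = 1/(20.9635 + 9.9658) = 0.03233
Lq = P₀·a^5·ρ / (5!(1-ρ)²) = 0.032332 × 402.2545 × 0.66364 / (120 × 0.11314) = 0.6357
Wq = Lq/λ = 0.6357/21.9 = 0.02903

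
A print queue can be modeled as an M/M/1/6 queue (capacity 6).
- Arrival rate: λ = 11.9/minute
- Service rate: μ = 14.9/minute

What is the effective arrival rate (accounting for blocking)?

ρ = λ/μ = 11.9/14.9 = 0.79866
P₀ = (1-ρ)/(1-ρ^(K+1)) = (1-0.79866)/(1-0.79866^7) = 0.20134/0.79273 = 0.2540
P_K = P₀×ρ^K = 0.2540 × 0.79866^6 = 0.2540 × 0.2595 = 0.06591
λ_eff = λ(1-P_K) = 11.9 × (1 - 0.065913) = 11.9 × 0.934087 = 11.1156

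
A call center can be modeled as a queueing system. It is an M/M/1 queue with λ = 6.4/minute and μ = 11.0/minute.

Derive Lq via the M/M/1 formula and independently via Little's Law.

Method 1 (direct): Lq = λ²/(μ(μ-λ)) = 40.96/(11.0 × 4.60) = 0.8095

Method 2 (Little's Law):
W = 1/(μ-λ) = 1/4.60 = 0.21739
Wq = W - 1/μ = 0.21739 - 0.090909 = 0.12648
Lq = λWq = 6.4 × 0.12648 = 0.8095 ✔ (matches Method 1)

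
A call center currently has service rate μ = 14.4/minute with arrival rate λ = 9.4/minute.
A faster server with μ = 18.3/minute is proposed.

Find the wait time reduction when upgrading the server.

System 1: ρ₁ = 9.4/14.4 = 0.6528, W₁ = 1/(14.4-9.4) = 0.20000
System 2: ρ₂ = 9.4/18.3 = 0.5137, W₂ = 1/(18.3-9.4) = 0.11236
Improvement: (W₁-W₂)/W₁ = (0.20000-0.11236)/0.20000 = 43.82%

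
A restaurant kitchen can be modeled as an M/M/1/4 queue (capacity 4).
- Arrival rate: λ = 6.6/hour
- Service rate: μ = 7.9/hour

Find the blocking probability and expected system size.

ρ = λ/μ = 6.6/7.9 = 0.835443
P₀ = (1-ρ)/(1-ρ^(K+1)) = (1-0.835443)/(1-0.835443^5) = 0.16456/0.59301 = 0.2775
P_K = P₀×ρ^K = 0.2775 × 0.835443^4 = 0.2775 × 0.4872 = 0.1352
Blocking probability P_4 = 0.1352 (13.52%)
L = ρ[1 - (K+1)ρ^K + Kρ^(K+1)] / [(1-ρ)(1-ρ^(K+1))]
L = 0.835443 × (1 - 5×0.4871551 + 4×0.4069904) / ((1 - 0.835443) × (1 - 0.4069904)) = 1.6454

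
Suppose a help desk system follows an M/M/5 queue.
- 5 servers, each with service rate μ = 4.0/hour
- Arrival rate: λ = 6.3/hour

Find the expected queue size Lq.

Traffic intensity: ρ = λ/(cμ) = 6.3/(5×4.0) = 0.3150
Since ρ = 0.3150 < 1, system is stable.
Offered load a = λ/μ = cρ = 6.3/4.0 = 1.5750
P₀ = [ Σₙ₌₀^4 aⁿ/n! + a^5/(5!(1-ρ)) ]⁻¹
Σ = a^0/0! + a^1/1! + a^2/2! + a^3/3! + a^4/4! = 1.0000 + 1.5750 + 1.2403 + 0.6512 + 0.2564 = 4.7229
a^5/(5!(1-ρ)) = 9.6918/(120 × 0.6850) = 0.1179
P₀ = 1/(4.7229 + 0.1179) = 0.2066
Lq = P₀·a^5·ρ / (5!(1-ρ)²) = 0.2066 × 9.6918 × 0.3150 / (120 × 0.4692) = 0.01120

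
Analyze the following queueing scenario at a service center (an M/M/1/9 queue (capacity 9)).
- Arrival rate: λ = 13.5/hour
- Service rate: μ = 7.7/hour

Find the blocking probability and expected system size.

ρ = λ/μ = 13.5/7.7 = 1.75325
P₀ = (1-ρ)/(1-ρ^(K+1)) = (1-1.75325)/(1-1.75325^10) = -0.7532/-273.4344 = 0.002755
P_K = P₀×ρ^K = 0.002755 × 1.75325^9 = 0.002755 × 156.5289 = 0.4312
Blocking probability P_9 = 0.4312 (43.12%)
L = ρ[1 - (K+1)ρ^K + Kρ^(K+1)] / [(1-ρ)(1-ρ^(K+1))]
L = 1.75325 × (1 - 10×156.5289 + 9×274.4344) / ((1 - 1.75325) × (1 - 274.4344)) = 7.7090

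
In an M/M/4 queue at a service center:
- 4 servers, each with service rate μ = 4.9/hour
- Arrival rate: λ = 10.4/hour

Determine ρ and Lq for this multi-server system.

Traffic intensity: ρ = λ/(cμ) = 10.4/(4×4.9) = 0.5306
Since ρ = 0.5306 < 1, system is stable.
Offered load a = λ/μ = cρ = 10.4/4.9 = 2.1224
P₀ = [ Σₙ₌₀^3 aⁿ/n! + a^4/(4!(1-ρ)) ]⁻¹
Σ = a^0/0! + a^1/1! + a^2/2! + a^3/3! = 1.00000 + 2.12245 + 2.25239 + 1.59353 = 6.9684
a^4/(4!(1-ρ)) = 20.2931/(24 × 0.46939) = 1.8014
P₀ = 1/(6.9684 + 1.8014) = 0.1140
Lq = P₀·a^4·ρ / (4!(1-ρ)²) = 0.1140 × 20.2931 × 0.5306 / (24 × 0.2203) = 0.2322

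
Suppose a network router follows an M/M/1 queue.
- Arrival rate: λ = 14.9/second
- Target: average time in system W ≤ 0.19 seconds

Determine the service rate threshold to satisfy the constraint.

For M/M/1: W = 1/(μ-λ)
Need W ≤ 0.19, so 1/(μ-λ) ≤ 0.19
μ - λ ≥ 1/0.19 = 5.2632
μ ≥ 14.9 + 5.2632 = 20.1632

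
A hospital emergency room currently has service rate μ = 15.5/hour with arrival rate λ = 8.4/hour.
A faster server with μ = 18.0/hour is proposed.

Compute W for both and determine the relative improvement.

System 1: ρ₁ = 8.4/15.5 = 0.5419, W₁ = 1/(15.5-8.4) = 0.14085
System 2: ρ₂ = 8.4/18.0 = 0.4667, W₂ = 1/(18.0-8.4) = 0.10417
Improvement: (W₁-W₂)/W₁ = (0.14085-0.10417)/0.14085 = 26.04%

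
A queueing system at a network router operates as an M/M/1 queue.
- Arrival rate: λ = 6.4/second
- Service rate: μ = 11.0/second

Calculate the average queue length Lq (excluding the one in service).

ρ = λ/μ = 6.4/11.0 = 0.5818
For M/M/1: Lq = λ²/(μ(μ-λ))
Lq = 40.96/(11.0 × 4.60)
Lq = 0.8095 packets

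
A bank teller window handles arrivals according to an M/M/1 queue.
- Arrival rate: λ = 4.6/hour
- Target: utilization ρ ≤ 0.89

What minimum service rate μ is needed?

ρ = λ/μ, so μ = λ/ρ
μ ≥ 4.6/0.89 = 5.1685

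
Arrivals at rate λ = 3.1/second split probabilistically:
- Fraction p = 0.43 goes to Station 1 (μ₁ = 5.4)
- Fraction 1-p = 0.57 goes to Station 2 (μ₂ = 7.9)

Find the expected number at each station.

Effective rates: λ₁ = 3.1×0.43 = 1.333, λ₂ = 3.1×0.57 = 1.767
Station 1: ρ₁ = 1.333/5.4 = 0.2469, L₁ = ρ₁/(1-ρ₁) = 0.2469/(1-0.2469) = 0.3278
Station 2: ρ₂ = 1.767/7.9 = 0.22367, L₂ = ρ₂/(1-ρ₂) = 0.22367/(1-0.22367) = 0.2881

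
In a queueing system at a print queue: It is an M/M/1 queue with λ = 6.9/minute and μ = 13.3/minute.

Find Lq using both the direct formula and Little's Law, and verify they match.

Method 1 (direct): Lq = λ²/(μ(μ-λ)) = 47.61/(13.3 × 6.40) = 0.5593

Method 2 (Little's Law):
W = 1/(μ-λ) = 1/6.40 = 0.15625
Wq = W - 1/μ = 0.15625 - 0.075188 = 0.08106
Lq = λWq = 6.9 × 0.08106 = 0.5593 ✔ (matches Method 1)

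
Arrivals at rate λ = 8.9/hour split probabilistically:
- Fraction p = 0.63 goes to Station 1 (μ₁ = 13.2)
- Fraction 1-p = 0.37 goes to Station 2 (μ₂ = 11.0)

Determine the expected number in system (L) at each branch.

Effective rates: λ₁ = 8.9×0.63 = 5.607, λ₂ = 8.9×0.37 = 3.293
Station 1: ρ₁ = 5.607/13.2 = 0.42477, L₁ = ρ₁/(1-ρ₁) = 0.42477/(1-0.42477) = 0.7384
Station 2: ρ₂ = 3.293/11.0 = 0.2994, L₂ = ρ₂/(1-ρ₂) = 0.2994/(1-0.2994) = 0.4273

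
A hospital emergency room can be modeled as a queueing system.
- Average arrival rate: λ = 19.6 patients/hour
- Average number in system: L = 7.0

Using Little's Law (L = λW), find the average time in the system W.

Little's Law: L = λW, so W = L/λ
W = 7.0/19.6 = 0.3571 hours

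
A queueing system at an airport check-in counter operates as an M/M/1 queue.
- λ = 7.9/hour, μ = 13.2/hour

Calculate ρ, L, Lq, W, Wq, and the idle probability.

Step 1: ρ = λ/μ = 7.9/13.2 = 0.5985
Step 2: L = λ/(μ-λ) = 7.9/5.30 = 1.4906
Step 3: Lq = λ²/(μ(μ-λ)) = 62.41/(13.2×5.30) = 0.8921
Step 4: W = 1/(μ-λ) = 1/5.30 = 0.18868
Step 5: Wq = λ/(μ(μ-λ)) = 7.9/(13.2×5.30) = 0.1129
Step 6: P(0) = 1-ρ = 0.4015
Verify: L = λW = 7.9×0.18868 = 1.4906 ✔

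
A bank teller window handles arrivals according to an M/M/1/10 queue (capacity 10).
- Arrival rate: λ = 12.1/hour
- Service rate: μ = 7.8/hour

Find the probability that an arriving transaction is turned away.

ρ = λ/μ = 12.1/7.8 = 1.55128
P₀ = (1-ρ)/(1-ρ^(K+1)) = (1-1.55128)/(1-1.55128^11) = -0.5513/-124.1965 = 0.004439
P_K = P₀×ρ^K = 0.0044388 × 1.55128^10 = 0.0044388 × 80.7053 = 0.3582
Blocking probability = 35.82%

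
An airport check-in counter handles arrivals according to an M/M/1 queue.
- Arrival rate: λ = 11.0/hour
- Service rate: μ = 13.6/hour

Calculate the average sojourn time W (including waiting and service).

First, compute utilization: ρ = λ/μ = 11.0/13.6 = 0.8088
For M/M/1: W = 1/(μ-λ)
W = 1/(13.6-11.0) = 1/2.60
W = 0.3846 hours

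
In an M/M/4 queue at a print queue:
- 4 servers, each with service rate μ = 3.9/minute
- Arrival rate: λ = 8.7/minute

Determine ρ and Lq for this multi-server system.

Traffic intensity: ρ = λ/(cμ) = 8.7/(4×3.9) = 0.5577
Since ρ = 0.5577 < 1, system is stable.
Offered load a = λ/μ = cρ = 8.7/3.9 = 2.2308
P₀ = [ Σₙ₌₀^3 aⁿ/n! + a^4/(4!(1-ρ)) ]⁻¹
Σ = a^0/0! + a^1/1! + a^2/2! + a^3/3! = 1.00000 + 2.23077 + 2.48817 + 1.85017 = 7.5691
a^4/(4!(1-ρ)) = 24.7639/(24 × 0.44231) = 2.3328
P₀ = 1/(7.5691 + 2.3328) = 0.1010
Lq = P₀·a^4·ρ / (4!(1-ρ)²) = 0.1010 × 24.7639 × 0.5577 / (24 × 0.1956) = 0.2971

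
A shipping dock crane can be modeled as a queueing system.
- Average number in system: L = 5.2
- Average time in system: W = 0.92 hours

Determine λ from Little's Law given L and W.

Little's Law: L = λW, so λ = L/W
λ = 5.2/0.92 = 5.6522 containers/hour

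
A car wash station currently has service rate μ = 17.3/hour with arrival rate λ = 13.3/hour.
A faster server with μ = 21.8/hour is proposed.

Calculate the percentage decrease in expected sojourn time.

System 1: ρ₁ = 13.3/17.3 = 0.7688, W₁ = 1/(17.3-13.3) = 0.25000
System 2: ρ₂ = 13.3/21.8 = 0.6101, W₂ = 1/(21.8-13.3) = 0.11765
Improvement: (W₁-W₂)/W₁ = (0.25000-0.11765)/0.25000 = 52.94%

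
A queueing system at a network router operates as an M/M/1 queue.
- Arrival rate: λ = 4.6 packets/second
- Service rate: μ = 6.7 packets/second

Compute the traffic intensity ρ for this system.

Server utilization: ρ = λ/μ
ρ = 4.6/6.7 = 0.6866
The server is busy 68.66% of the time.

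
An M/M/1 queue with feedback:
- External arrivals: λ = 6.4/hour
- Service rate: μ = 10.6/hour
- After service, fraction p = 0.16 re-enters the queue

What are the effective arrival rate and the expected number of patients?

Effective arrival rate: λ_eff = λ/(1-p) = 6.4/(1-0.16) = 6.4/0.84 = 7.61905
ρ = λ_eff/μ = 7.61905/10.6 = 0.71878
L = ρ/(1-ρ) = 0.71878/(1-0.71878) = 2.5559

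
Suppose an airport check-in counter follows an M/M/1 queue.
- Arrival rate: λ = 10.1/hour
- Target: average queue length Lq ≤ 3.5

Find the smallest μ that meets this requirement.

For M/M/1: Lq = λ²/(μ(μ-λ))
Need Lq ≤ 3.5, i.e. μ(μ-λ) ≥ λ²/3.5
μ² - 10.1μ - 102.01/3.5 ≥ 0  →  μ² - 10.1μ - 29.145714 ≥ 0
Quadratic formula (positive root): μ = [λ + √(λ² + 4×29.145714)]/2
Discriminant: 102.01 + 4×29.145714 = 218.5929, √218.5929 = 14.78489
μ ≥ (10.1 + 14.78489)/2 = 12.4424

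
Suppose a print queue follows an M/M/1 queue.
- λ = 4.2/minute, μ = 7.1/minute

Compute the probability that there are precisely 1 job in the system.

ρ = λ/μ = 4.2/7.1 = 0.5915
P(n) = (1-ρ)ρⁿ
P(1) = (1-0.5915) × 0.5915^1
P(1) = 0.4085 × 0.5915
P(1) = 0.2416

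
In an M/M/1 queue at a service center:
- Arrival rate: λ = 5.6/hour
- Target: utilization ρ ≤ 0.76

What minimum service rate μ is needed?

ρ = λ/μ, so μ = λ/ρ
μ ≥ 5.6/0.76 = 7.3684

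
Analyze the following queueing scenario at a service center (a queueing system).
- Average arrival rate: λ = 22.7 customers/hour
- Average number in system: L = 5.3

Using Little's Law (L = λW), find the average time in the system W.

Little's Law: L = λW, so W = L/λ
W = 5.3/22.7 = 0.2335 hours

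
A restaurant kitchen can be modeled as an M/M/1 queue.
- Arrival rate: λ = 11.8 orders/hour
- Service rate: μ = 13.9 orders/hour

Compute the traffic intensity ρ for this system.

Server utilization: ρ = λ/μ
ρ = 11.8/13.9 = 0.8489
The server is busy 84.89% of the time.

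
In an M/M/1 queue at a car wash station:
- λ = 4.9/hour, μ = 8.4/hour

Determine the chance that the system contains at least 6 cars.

ρ = λ/μ = 4.9/8.4 = 0.58333
P(N ≥ n) = ρⁿ
P(N ≥ 6) = 0.58333^6
P(N ≥ 6) = 0.03940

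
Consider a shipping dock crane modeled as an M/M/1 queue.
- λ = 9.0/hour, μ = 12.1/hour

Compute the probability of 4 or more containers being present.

ρ = λ/μ = 9.0/12.1 = 0.7438
P(N ≥ n) = ρⁿ
P(N ≥ 4) = 0.7438^4
P(N ≥ 4) = 0.3061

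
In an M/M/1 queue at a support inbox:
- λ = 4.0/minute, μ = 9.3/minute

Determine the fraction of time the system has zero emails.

ρ = λ/μ = 4.0/9.3 = 0.4301
P(0) = 1 - ρ = 1 - 0.4301 = 0.5699
The server is idle 56.99% of the time.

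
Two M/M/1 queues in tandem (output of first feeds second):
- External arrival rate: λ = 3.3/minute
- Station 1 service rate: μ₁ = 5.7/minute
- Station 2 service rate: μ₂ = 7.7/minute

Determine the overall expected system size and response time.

By Jackson's theorem, each station behaves as independent M/M/1.
Station 1: ρ₁ = 3.3/5.7 = 0.5789, L₁ = ρ₁/(1-ρ₁) = λ/(μ₁-λ) = 3.3/2.40 = 1.3750
Station 2: ρ₂ = 3.3/7.7 = 0.4286, L₂ = ρ₂/(1-ρ₂) = λ/(μ₂-λ) = 3.3/4.40 = 0.7500
Total: L = L₁ + L₂ = 1.3750 + 0.7500 = 2.1250
W = L/λ = 2.1250/3.3 = 0.6439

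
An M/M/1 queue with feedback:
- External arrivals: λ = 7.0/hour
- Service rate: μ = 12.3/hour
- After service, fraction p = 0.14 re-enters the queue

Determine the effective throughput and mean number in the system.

Effective arrival rate: λ_eff = λ/(1-p) = 7.0/(1-0.14) = 7.0/0.86 = 8.1395
ρ = λ_eff/μ = 8.1395/12.3 = 0.66175
L = ρ/(1-ρ) = 0.66175/(1-0.66175) = 1.9564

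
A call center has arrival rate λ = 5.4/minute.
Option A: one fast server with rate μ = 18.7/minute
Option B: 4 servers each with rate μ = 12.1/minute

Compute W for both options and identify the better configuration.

Option A: single server μ = 18.7 (M/M/1)
  ρ_A = 5.4/18.7 = 0.2888
  W_A = 1/(μ-λ) = 1/(18.7-5.4) = 1/13.30 = 0.07519

Option B: 4 servers μ = 12.1 (M/M/4)
  ρ_B = λ/(cμ) = 5.4/(4×12.1) = 0.1116
  Offered load a = λ/μ = cρ = 5.4/12.1 = 0.4463
  P₀ = [ Σₙ₌₀^3 aⁿ/n! + a^4/(4!(1-ρ)) ]⁻¹
  Σ = a^0/0! + a^1/1! + a^2/2! + a^3/3! = 1.0000 + 0.4463 + 0.09958 + 0.01481 = 1.5607
  a^4/(4!(1-ρ)) = 0.039667/(24 × 0.88843) = 0.001860
  P₀ = 1/(1.5607 + 0.001860) = 0.6400
  Lq = P₀·a^4·ρ / (4!(1-ρ)²) = 0.63998 × 0.039667 × 0.11157 / (24 × 0.78931) = 0.0001495
  Wq_B = Lq/λ = 0.0001495/5.4 = 0.00002769
  W_B = Wq_B + 1/μ = 0.00002769 + 0.08264 = 0.08267

Since W_A = 0.07519 < W_B = 0.08267, Option A (single fast server) has the shorter time in system.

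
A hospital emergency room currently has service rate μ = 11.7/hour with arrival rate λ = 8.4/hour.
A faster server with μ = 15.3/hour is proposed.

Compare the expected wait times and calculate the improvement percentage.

System 1: ρ₁ = 8.4/11.7 = 0.7179, W₁ = 1/(11.7-8.4) = 0.30303
System 2: ρ₂ = 8.4/15.3 = 0.5490, W₂ = 1/(15.3-8.4) = 0.14493
Improvement: (W₁-W₂)/W₁ = (0.30303-0.14493)/0.30303 = 52.17%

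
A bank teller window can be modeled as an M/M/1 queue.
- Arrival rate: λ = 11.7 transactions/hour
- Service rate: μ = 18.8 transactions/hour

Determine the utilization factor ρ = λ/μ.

Server utilization: ρ = λ/μ
ρ = 11.7/18.8 = 0.6223
The server is busy 62.23% of the time.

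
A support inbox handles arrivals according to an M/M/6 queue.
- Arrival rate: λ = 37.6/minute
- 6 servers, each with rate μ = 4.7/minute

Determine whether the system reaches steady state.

Stability requires ρ = λ/(cμ) < 1
ρ = 37.6/(6 × 4.7) = 37.6/28.20 = 1.3333
Since 1.3333 ≥ 1, the system is UNSTABLE.
Need c > λ/μ = 37.6/4.7 = 8.00.
Minimum servers needed: c = 9.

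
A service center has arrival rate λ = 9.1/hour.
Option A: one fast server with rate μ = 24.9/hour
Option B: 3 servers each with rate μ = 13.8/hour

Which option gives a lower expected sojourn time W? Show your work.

Option A: single server μ = 24.9 (M/M/1)
  ρ_A = 9.1/24.9 = 0.3655
  W_A = 1/(μ-λ) = 1/(24.9-9.1) = 1/15.80 = 0.06329

Option B: 3 servers μ = 13.8 (M/M/3)
  ρ_B = λ/(cμ) = 9.1/(3×13.8) = 0.2198
  Offered load a = λ/μ = cρ = 9.1/13.8 = 0.6594
  P₀ = [ Σₙ₌₀^2 aⁿ/n! + a^3/(3!(1-ρ)) ]⁻¹
  Σ = a^0/0! + a^1/1! + a^2/2! = 1.0000 + 0.6594 + 0.2174 = 1.8768
  a^3/(3!(1-ρ)) = 0.28674/(6 × 0.78019) = 0.06125
  P₀ = 1/(1.8768 + 0.06125) = 0.5160
  Lq = P₀·a^3·ρ / (3!(1-ρ)²) = 0.51597 × 0.28674 × 0.21981 / (6 × 0.60870) = 0.008904
  Wq_B = Lq/λ = 0.008904/9.1 = 0.0009785
  W_B = Wq_B + 1/μ = 0.0009785 + 0.07246 = 0.07344

Since W_A = 0.06329 < W_B = 0.07344, Option A (single fast server) has the shorter time in system.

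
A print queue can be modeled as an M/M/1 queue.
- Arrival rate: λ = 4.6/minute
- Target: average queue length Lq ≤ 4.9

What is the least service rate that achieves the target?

For M/M/1: Lq = λ²/(μ(μ-λ))
Need Lq ≤ 4.9, i.e. μ(μ-λ) ≥ λ²/4.9
μ² - 4.6μ - 21.16/4.9 ≥ 0  →  μ² - 4.6μ - 4.31837 ≥ 0
Quadratic formula (positive root): μ = [λ + √(λ² + 4×4.31837)]/2
Discriminant: 21.16 + 4×4.31837 = 38.4335, √38.4335 = 6.1995
μ ≥ (4.6 + 6.1995)/2 = 5.3997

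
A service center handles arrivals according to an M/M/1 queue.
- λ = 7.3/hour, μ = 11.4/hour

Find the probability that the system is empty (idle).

ρ = λ/μ = 7.3/11.4 = 0.6404
P(0) = 1 - ρ = 1 - 0.6404 = 0.3596
The server is idle 35.96% of the time.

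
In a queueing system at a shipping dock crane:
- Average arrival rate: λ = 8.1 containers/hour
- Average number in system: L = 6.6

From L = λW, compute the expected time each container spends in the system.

Little's Law: L = λW, so W = L/λ
W = 6.6/8.1 = 0.8148 hours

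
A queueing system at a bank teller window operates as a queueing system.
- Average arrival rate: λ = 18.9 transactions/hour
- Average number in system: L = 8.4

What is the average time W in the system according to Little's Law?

Little's Law: L = λW, so W = L/λ
W = 8.4/18.9 = 0.4444 hours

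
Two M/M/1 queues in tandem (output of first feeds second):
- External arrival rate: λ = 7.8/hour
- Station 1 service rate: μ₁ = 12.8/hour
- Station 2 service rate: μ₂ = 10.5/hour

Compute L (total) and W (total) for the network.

By Jackson's theorem, each station behaves as independent M/M/1.
Station 1: ρ₁ = 7.8/12.8 = 0.6094, L₁ = ρ₁/(1-ρ₁) = λ/(μ₁-λ) = 7.8/5.00 = 1.5600
Station 2: ρ₂ = 7.8/10.5 = 0.7429, L₂ = ρ₂/(1-ρ₂) = λ/(μ₂-λ) = 7.8/2.70 = 2.8889
Total: L = L₁ + L₂ = 1.5600 + 2.8889 = 4.4489
W = L/λ = 4.4489/7.8 = 0.5704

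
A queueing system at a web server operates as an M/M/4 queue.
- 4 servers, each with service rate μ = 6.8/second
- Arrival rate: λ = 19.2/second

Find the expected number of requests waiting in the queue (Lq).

Traffic intensity: ρ = λ/(cμ) = 19.2/(4×6.8) = 0.7059
Since ρ = 0.7059 < 1, system is stable.
Offered load a = λ/μ = cρ = 19.2/6.8 = 2.8235
P₀ = [ Σₙ₌₀^3 aⁿ/n! + a^4/(4!(1-ρ)) ]⁻¹
Σ = a^0/0! + a^1/1! + a^2/2! + a^3/3! = 1.0000 + 2.8235 + 3.9862 + 3.7517 = 11.5614
a^4/(4!(1-ρ)) = 63.5579/(24 × 0.29412) = 9.0040
P₀ = 1/(11.5614 + 9.0040) = 0.04863
Lq = P₀·a^4·ρ / (4!(1-ρ)²) = 0.04863 × 63.5579 × 0.7059 / (24 × 0.08651) = 1.0508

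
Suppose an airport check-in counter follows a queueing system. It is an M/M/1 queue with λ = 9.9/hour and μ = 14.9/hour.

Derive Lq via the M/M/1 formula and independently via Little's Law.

Method 1 (direct): Lq = λ²/(μ(μ-λ)) = 98.01/(14.9 × 5.00) = 1.3156

Method 2 (Little's Law):
W = 1/(μ-λ) = 1/5.00 = 0.2000
Wq = W - 1/μ = 0.2000 - 0.06711 = 0.13289
Lq = λWq = 9.9 × 0.13289 = 1.3156 ✔ (matches Method 1)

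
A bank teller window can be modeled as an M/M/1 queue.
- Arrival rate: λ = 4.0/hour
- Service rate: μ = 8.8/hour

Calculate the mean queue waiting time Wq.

First, compute utilization: ρ = λ/μ = 4.0/8.8 = 0.4545
For M/M/1: Wq = λ/(μ(μ-λ))
Wq = 4.0/(8.8 × (8.8-4.0))
Wq = 4.0/(8.8 × 4.80)
Wq = 0.09470 hours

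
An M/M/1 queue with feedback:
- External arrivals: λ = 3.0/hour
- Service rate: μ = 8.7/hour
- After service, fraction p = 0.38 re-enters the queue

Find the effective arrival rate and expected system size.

Effective arrival rate: λ_eff = λ/(1-p) = 3.0/(1-0.38) = 3.0/0.62 = 4.8387
ρ = λ_eff/μ = 4.8387/8.7 = 0.55617
L = ρ/(1-ρ) = 0.55617/(1-0.55617) = 1.2531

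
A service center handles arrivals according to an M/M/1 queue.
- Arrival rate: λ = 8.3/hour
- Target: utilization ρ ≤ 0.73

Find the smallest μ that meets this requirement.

ρ = λ/μ, so μ = λ/ρ
μ ≥ 8.3/0.73 = 11.3699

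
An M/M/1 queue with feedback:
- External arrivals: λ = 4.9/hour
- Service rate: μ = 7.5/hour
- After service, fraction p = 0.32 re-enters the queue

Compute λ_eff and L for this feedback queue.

Effective arrival rate: λ_eff = λ/(1-p) = 4.9/(1-0.32) = 4.9/0.68 = 7.205882
ρ = λ_eff/μ = 7.205882/7.5 = 0.9607843
L = ρ/(1-ρ) = 0.9607843/(1-0.9607843) = 24.5000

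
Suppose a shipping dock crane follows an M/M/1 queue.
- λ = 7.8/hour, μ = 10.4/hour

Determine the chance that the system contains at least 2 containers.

ρ = λ/μ = 7.8/10.4 = 0.7500
P(N ≥ n) = ρⁿ
P(N ≥ 2) = 0.7500^2
P(N ≥ 2) = 0.5625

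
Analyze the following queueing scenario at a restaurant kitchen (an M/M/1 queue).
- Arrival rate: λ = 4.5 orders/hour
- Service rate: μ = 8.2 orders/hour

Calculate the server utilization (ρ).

Server utilization: ρ = λ/μ
ρ = 4.5/8.2 = 0.5488
The server is busy 54.88% of the time.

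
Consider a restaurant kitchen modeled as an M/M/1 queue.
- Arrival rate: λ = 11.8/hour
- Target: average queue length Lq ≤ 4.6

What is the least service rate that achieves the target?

For M/M/1: Lq = λ²/(μ(μ-λ))
Need Lq ≤ 4.6, i.e. μ(μ-λ) ≥ λ²/4.6
μ² - 11.8μ - 139.24/4.6 ≥ 0  →  μ² - 11.8μ - 30.26957 ≥ 0
Quadratic formula (positive root): μ = [λ + √(λ² + 4×30.26957)]/2
Discriminant: 139.24 + 4×30.26957 = 260.3183, √260.3183 = 16.1344
μ ≥ (11.8 + 16.1344)/2 = 13.9672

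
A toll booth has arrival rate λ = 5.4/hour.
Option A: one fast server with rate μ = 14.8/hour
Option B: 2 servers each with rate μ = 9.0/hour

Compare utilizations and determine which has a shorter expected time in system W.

Option A: single server μ = 14.8 (M/M/1)
  ρ_A = 5.4/14.8 = 0.3649
  W_A = 1/(μ-λ) = 1/(14.8-5.4) = 1/9.40 = 0.1064

Option B: 2 servers μ = 9.0 (M/M/2)
  ρ_B = λ/(cμ) = 5.4/(2×9.0) = 0.3000
  Offered load a = λ/μ = cρ = 5.4/9.0 = 0.6000
  P₀ = [ Σₙ₌₀^1 aⁿ/n! + a^2/(2!(1-ρ)) ]⁻¹
  Σ = a^0/0! + a^1/1! = 1.0000 + 0.6000 = 1.6000
  a^2/(2!(1-ρ)) = 0.3600/(2 × 0.7000) = 0.2571
  P₀ = 1/(1.6000 + 0.2571) = 0.5385
  Lq = P₀·a^2·ρ / (2!(1-ρ)²) = 0.5385 × 0.3600 × 0.3000 / (2 × 0.4900) = 0.05934
  Wq_B = Lq/λ = 0.05934/5.4 = 0.01099
  W_B = Wq_B + 1/μ = 0.01099 + 0.1111 = 0.1221

Since W_A = 0.1064 < W_B = 0.1221, Option A (single fast server) has the shorter time in system.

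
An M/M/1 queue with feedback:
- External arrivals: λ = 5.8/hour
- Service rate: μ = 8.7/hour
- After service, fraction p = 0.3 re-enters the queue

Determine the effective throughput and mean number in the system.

Effective arrival rate: λ_eff = λ/(1-p) = 5.8/(1-0.3) = 5.8/0.70 = 8.285714
ρ = λ_eff/μ = 8.285714/8.7 = 0.952381
L = ρ/(1-ρ) = 0.952381/(1-0.952381) = 20.0000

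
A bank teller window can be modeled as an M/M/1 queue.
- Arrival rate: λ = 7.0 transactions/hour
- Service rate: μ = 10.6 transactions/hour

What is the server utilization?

Server utilization: ρ = λ/μ
ρ = 7.0/10.6 = 0.6604
The server is busy 66.04% of the time.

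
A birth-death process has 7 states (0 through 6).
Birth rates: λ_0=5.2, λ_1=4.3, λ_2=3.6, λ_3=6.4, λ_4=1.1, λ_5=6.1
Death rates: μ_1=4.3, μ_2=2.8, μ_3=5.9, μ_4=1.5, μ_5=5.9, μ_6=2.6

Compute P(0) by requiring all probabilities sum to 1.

Ratios P(n)/P(0) = (λ₀···λₙ₋₁)/(μ₁···μₙ):
P(1)/P(0) = (5.2)/(4.3) = 1.2093
P(2)/P(0) = (5.2×4.3)/(4.3×2.8) = 1.8571
P(3)/P(0) = (5.2×4.3×3.6)/(4.3×2.8×5.9) = 1.1332
P(4)/P(0) = (5.2×4.3×3.6×6.4)/(4.3×2.8×5.9×1.5) = 4.8349
P(5)/P(0) = (5.2×4.3×3.6×6.4×1.1)/(4.3×2.8×5.9×1.5×5.9) = 0.9014
P(6)/P(0) = (5.2×4.3×3.6×6.4×1.1×6.1)/(4.3×2.8×5.9×1.5×5.9×2.6) = 2.1149

Normalization: ∑ P(n) = 1
P(0) × (1.0000 + 1.2093 + 1.8571 + 1.1332 + 4.8349 + 0.9014 + 2.1149) = 1
P(0) × 13.0508 = 1
P(0) = 1/13.0508 = 0.07662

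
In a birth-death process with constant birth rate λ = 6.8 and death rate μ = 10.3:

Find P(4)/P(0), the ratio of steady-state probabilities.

For constant rates: P(n)/P(0) = (λ/μ)^n
P(4)/P(0) = (6.8/10.3)^4 = 0.6602^4 = 0.1900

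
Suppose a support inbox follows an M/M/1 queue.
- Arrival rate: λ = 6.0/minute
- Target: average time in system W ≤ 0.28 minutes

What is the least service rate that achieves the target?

For M/M/1: W = 1/(μ-λ)
Need W ≤ 0.28, so 1/(μ-λ) ≤ 0.28
μ - λ ≥ 1/0.28 = 3.5714
μ ≥ 6.0 + 3.5714 = 9.5714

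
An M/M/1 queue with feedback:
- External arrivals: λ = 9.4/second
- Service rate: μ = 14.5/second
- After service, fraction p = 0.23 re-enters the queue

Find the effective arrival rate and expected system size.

Effective arrival rate: λ_eff = λ/(1-p) = 9.4/(1-0.23) = 9.4/0.77 = 12.2078
ρ = λ_eff/μ = 12.2078/14.5 = 0.841917
L = ρ/(1-ρ) = 0.841917/(1-0.841917) = 5.3258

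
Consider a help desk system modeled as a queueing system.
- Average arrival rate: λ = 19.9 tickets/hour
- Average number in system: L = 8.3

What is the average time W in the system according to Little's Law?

Little's Law: L = λW, so W = L/λ
W = 8.3/19.9 = 0.4171 hours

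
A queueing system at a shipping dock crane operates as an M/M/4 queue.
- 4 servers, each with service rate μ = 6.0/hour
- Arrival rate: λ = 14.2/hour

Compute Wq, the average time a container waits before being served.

Traffic intensity: ρ = λ/(cμ) = 14.2/(4×6.0) = 0.5917
Since ρ = 0.5917 < 1, system is stable.
Offered load a = λ/μ = cρ = 14.2/6.0 = 2.3667
P₀ = [ Σₙ₌₀^3 aⁿ/n! + a^4/(4!(1-ρ)) ]⁻¹
Σ = a^0/0! + a^1/1! + a^2/2! + a^3/3! = 1.000000 + 2.366667 + 2.800556 + 2.209327 = 8.3765
a^4/(4!(1-ρ)) = 31.3724/(24 × 0.40833) = 3.2013
P₀ = 1/(8.3765 + 3.2013) = 0.08637
Lq = P₀·a^4·ρ / (4!(1-ρ)²) = 0.086372 × 31.3724 × 0.59167 / (24 × 0.16674) = 0.4006
Wq = Lq/λ = 0.4006/14.2 = 0.02821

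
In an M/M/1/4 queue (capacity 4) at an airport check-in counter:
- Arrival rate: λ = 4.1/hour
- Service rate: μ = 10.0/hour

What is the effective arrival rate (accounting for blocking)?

ρ = λ/μ = 4.1/10.0 = 0.4100
P₀ = (1-ρ)/(1-ρ^(K+1)) = (1-0.4100)/(1-0.4100^5) = 0.5900/0.9884 = 0.5969
P_K = P₀×ρ^K = 0.5969 × 0.4100^4 = 0.5969 × 0.02826 = 0.01687
λ_eff = λ(1-P_K) = 4.1 × (1 - 0.01687) = 4.1 × 0.98313 = 4.0308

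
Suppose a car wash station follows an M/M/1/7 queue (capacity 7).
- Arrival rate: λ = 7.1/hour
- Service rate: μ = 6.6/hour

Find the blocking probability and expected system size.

ρ = λ/μ = 7.1/6.6 = 1.075758
P₀ = (1-ρ)/(1-ρ^(K+1)) = (1-1.075758)/(1-1.075758^8) = -0.075758/-0.79356 = 0.09547
P_K = P₀×ρ^K = 0.09547 × 1.075758^7 = 0.09547 × 1.6673 = 0.1592
Blocking probability P_7 = 0.1592 (15.92%)
L = ρ[1 - (K+1)ρ^K + Kρ^(K+1)] / [(1-ρ)(1-ρ^(K+1))]
L = 1.075758 × (1 - 8×1.667255 + 7×1.793563) / ((1 - 1.075758) × (1 - 1.793563)) = 3.8812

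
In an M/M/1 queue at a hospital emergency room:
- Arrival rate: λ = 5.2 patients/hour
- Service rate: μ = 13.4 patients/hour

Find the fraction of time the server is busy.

Server utilization: ρ = λ/μ
ρ = 5.2/13.4 = 0.3881
The server is busy 38.81% of the time.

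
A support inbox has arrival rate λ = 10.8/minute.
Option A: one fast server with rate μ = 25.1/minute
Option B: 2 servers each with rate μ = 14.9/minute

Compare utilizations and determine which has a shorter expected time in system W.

Option A: single server μ = 25.1 (M/M/1)
  ρ_A = 10.8/25.1 = 0.4303
  W_A = 1/(μ-λ) = 1/(25.1-10.8) = 1/14.30 = 0.06993

Option B: 2 servers μ = 14.9 (M/M/2)
  ρ_B = λ/(cμ) = 10.8/(2×14.9) = 0.3624
  Offered load a = λ/μ = cρ = 10.8/14.9 = 0.7248
  P₀ = [ Σₙ₌₀^1 aⁿ/n! + a^2/(2!(1-ρ)) ]⁻¹
  Σ = a^0/0! + a^1/1! = 1.0000 + 0.7248 = 1.7248
  a^2/(2!(1-ρ)) = 0.5254/(2 × 0.6376) = 0.4120
  P₀ = 1/(1.7248 + 0.4120) = 0.4680
  Lq = P₀·a^2·ρ / (2!(1-ρ)²) = 0.4680 × 0.5254 × 0.3624 / (2 × 0.4065) = 0.1096
  Wq_B = Lq/λ = 0.1096/10.8 = 0.01015
  W_B = Wq_B + 1/μ = 0.01015 + 0.06711 = 0.07726

Since W_A = 0.06993 < W_B = 0.07726, Option A (single fast server) has the shorter time in system.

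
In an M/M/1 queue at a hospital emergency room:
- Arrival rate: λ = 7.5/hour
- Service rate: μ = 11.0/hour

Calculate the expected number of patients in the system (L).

ρ = λ/μ = 7.5/11.0 = 0.6818
For M/M/1: L = λ/(μ-λ)
L = 7.5/(11.0-7.5) = 7.5/3.50
L = 2.1429 patients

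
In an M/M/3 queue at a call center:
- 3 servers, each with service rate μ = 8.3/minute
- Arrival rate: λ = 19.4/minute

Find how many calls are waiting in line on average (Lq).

Traffic intensity: ρ = λ/(cμ) = 19.4/(3×8.3) = 0.7791
Since ρ = 0.7791 < 1, system is stable.
Offered load a = λ/μ = cρ = 19.4/8.3 = 2.3373
P₀ = [ Σₙ₌₀^2 aⁿ/n! + a^3/(3!(1-ρ)) ]⁻¹
Σ = a^0/0! + a^1/1! + a^2/2! = 1.000000 + 2.337349 + 2.731601 = 6.0690
a^3/(3!(1-ρ)) = 12.7694/(6 × 0.220884) = 9.6351
P₀ = 1/(6.0690 + 9.6351) = 0.06368
Lq = P₀·a^3·ρ / (3!(1-ρ)²) = 0.06368 × 12.7694 × 0.7791 / (6 × 0.04879) = 2.1641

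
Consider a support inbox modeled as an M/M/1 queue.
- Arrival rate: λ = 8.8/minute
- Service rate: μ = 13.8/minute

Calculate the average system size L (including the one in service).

ρ = λ/μ = 8.8/13.8 = 0.6377
For M/M/1: L = λ/(μ-λ)
L = 8.8/(13.8-8.8) = 8.8/5.00
L = 1.7600 emails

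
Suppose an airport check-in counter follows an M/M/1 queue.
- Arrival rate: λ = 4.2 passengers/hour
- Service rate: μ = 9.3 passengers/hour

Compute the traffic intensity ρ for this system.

Server utilization: ρ = λ/μ
ρ = 4.2/9.3 = 0.4516
The server is busy 45.16% of the time.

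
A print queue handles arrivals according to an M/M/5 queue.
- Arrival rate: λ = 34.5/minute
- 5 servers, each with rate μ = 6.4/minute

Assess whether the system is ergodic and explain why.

Stability requires ρ = λ/(cμ) < 1
ρ = 34.5/(5 × 6.4) = 34.5/32.00 = 1.0781
Since 1.0781 ≥ 1, the system is UNSTABLE.
Need c > λ/μ = 34.5/6.4 = 5.39.
Minimum servers needed: c = 6.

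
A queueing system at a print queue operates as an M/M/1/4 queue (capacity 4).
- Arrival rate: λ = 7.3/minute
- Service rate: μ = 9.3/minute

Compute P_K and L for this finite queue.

ρ = λ/μ = 7.3/9.3 = 0.78495
P₀ = (1-ρ)/(1-ρ^(K+1)) = (1-0.78495)/(1-0.78495^5) = 0.2150/0.7020 = 0.3063
P_K = P₀×ρ^K = 0.3063 × 0.78495^4 = 0.3063 × 0.3796 = 0.1163
Blocking probability P_4 = 0.1163 (11.63%)
L = ρ[1 - (K+1)ρ^K + Kρ^(K+1)] / [(1-ρ)(1-ρ^(K+1))]
L = 0.78495 × (1 - 5×0.37964 + 4×0.29800) / ((1 - 0.78495) × (1 - 0.29800)) = 1.5276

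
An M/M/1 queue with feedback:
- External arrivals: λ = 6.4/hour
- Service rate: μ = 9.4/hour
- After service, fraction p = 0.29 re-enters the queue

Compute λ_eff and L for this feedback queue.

Effective arrival rate: λ_eff = λ/(1-p) = 6.4/(1-0.29) = 6.4/0.71 = 9.014085
ρ = λ_eff/μ = 9.014085/9.4 = 0.9589452
L = ρ/(1-ρ) = 0.9589452/(1-0.9589452) = 23.3577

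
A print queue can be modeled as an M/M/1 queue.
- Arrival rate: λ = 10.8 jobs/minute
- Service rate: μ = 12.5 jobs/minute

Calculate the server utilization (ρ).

Server utilization: ρ = λ/μ
ρ = 10.8/12.5 = 0.8640
The server is busy 86.40% of the time.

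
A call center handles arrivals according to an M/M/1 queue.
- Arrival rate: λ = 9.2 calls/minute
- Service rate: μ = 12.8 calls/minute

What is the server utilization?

Server utilization: ρ = λ/μ
ρ = 9.2/12.8 = 0.7187
The server is busy 71.87% of the time.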